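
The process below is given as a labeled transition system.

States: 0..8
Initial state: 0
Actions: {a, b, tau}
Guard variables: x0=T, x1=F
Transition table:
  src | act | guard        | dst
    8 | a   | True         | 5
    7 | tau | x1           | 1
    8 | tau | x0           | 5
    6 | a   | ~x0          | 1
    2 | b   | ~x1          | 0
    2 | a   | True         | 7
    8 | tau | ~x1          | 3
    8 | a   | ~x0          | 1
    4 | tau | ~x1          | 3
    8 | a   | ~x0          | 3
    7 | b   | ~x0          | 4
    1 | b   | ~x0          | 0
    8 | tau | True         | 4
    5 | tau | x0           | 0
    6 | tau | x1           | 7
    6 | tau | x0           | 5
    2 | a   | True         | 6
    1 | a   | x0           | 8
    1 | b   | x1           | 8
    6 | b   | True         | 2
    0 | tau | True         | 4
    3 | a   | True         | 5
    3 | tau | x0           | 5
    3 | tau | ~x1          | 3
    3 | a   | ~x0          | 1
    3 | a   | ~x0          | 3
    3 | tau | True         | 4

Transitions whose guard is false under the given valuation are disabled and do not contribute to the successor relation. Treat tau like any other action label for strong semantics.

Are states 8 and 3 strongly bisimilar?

Answer: BISIMILAR

Trace:
Compute ~ classes (split until stable):
  P[0] = {{0,1,2,3,4,5,6,7,8}}
  P[1] = {{0,4,5},{1},{2},{3,8},{6},{7}}
  P[2] = {{0,5},{1},{2},{3,8},{4},{6},{7}}
  P[3] = {{0},{1},{2},{3,8},{4},{5},{6},{7}}
8 equivalence class(es) (converged in 4)
[8]={3,8}  [3]={3,8}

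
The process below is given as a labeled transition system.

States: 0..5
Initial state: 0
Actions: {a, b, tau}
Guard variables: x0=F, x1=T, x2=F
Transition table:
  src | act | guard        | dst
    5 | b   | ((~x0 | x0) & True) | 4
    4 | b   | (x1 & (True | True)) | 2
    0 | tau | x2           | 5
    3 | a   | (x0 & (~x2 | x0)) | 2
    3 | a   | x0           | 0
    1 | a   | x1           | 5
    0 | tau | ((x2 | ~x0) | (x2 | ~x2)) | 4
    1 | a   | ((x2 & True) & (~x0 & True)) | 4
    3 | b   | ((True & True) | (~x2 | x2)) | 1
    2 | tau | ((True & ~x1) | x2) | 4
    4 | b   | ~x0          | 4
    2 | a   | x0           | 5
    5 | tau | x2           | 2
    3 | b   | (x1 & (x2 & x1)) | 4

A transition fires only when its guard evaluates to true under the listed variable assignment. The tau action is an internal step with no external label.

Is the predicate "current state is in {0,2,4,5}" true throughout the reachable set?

Safe = {0,2,4,5}
Reachable = {0,2,4}
  0: safe
  2: safe
  4: safe

Answer: INVARIANT HOLDS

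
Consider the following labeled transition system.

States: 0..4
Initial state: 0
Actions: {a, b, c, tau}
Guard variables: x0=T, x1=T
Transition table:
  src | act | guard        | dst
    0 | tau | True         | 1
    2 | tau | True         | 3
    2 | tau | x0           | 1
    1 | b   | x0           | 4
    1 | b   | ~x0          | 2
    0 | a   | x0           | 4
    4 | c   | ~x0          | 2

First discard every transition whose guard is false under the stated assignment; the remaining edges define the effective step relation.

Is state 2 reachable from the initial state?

Guard filter leaves 5 enabled edge(s).
depth 0: {0}
depth 1: {1,4}  cumulative {0,1,4}
Reach set: {0,1,4}

Answer: UNREACHABLE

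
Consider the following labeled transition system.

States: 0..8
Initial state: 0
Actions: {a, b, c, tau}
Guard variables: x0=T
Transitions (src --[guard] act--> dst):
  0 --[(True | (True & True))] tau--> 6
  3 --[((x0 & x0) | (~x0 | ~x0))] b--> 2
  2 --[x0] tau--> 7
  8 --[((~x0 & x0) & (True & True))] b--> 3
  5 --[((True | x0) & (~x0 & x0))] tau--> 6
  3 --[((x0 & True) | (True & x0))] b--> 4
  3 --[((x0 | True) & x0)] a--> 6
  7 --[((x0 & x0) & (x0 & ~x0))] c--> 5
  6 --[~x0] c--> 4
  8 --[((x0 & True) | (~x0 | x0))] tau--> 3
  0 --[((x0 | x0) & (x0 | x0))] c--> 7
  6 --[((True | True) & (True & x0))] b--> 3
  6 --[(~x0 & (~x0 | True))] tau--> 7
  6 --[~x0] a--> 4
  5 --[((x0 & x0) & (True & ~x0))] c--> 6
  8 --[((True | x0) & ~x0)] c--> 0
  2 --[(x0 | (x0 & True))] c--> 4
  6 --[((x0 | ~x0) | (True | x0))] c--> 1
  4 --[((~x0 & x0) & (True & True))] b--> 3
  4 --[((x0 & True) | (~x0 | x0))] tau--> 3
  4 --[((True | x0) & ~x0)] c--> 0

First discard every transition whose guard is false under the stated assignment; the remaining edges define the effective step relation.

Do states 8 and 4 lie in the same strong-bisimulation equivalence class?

Bisimulation quotient by refinement:
  round 0: {{0,1,2,3,4,5,6,7,8}}
  round 1: {{0,2},{1,5,7},{3},{4,8},{6}}
  round 2: {{0},{1,5,7},{2},{3},{4,8},{6}}
Fixed point at round 3; 6 class(es).
[8]={4,8}  [4]={4,8}

Answer: BISIMILAR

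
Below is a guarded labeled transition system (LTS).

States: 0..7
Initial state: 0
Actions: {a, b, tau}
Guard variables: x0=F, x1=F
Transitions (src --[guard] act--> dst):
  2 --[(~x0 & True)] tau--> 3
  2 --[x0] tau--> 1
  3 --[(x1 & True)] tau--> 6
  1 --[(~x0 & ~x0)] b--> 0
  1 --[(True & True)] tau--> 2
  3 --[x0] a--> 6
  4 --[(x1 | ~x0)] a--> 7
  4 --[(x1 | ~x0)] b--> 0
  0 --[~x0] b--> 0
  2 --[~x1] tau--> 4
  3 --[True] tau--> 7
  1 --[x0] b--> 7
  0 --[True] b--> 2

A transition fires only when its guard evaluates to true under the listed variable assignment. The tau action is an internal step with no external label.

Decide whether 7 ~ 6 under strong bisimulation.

Bisimulation quotient by refinement:
  P[0] = {{0,1,2,3,4,5,6,7}}
  P[1] = {{0},{1},{2,3},{4},{5,6,7}}
  P[2] = {{0},{1},{2},{3},{4},{5,6,7}}
stable after 3 split(s): 6 block(s)
7∈{5,6,7}, 6∈{5,6,7}

Answer: BISIMILAR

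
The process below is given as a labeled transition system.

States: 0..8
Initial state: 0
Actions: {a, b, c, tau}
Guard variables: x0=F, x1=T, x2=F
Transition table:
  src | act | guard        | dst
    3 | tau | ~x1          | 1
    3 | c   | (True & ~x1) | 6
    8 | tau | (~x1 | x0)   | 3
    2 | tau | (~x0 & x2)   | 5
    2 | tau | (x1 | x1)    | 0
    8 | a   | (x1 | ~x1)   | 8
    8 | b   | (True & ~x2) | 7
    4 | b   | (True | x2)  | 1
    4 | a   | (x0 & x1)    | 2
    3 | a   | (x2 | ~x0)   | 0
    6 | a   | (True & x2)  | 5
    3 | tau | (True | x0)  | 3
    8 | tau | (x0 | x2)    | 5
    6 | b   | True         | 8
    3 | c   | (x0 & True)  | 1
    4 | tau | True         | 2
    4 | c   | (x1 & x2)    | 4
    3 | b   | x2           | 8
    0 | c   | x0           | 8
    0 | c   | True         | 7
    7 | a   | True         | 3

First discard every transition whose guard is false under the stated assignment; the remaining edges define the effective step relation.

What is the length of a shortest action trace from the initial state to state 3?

Answer: 2

Trace:
BFS to 3:
  L0 = {0}
  L1 = {7}
  L2 = {3}
3 enters at depth 2; path c·a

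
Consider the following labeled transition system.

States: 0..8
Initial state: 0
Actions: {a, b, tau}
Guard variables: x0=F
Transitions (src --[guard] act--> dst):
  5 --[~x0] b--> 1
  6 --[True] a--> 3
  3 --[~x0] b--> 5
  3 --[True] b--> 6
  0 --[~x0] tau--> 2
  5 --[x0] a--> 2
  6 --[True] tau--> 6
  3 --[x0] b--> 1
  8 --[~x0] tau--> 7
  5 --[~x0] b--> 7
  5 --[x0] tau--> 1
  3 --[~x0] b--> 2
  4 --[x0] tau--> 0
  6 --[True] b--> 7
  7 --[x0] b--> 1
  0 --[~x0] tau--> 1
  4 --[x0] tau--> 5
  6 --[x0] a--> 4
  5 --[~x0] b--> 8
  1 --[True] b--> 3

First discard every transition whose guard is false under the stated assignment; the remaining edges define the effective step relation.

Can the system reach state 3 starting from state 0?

Answer: REACHABLE

Analysis:
13 transition(s) survive guard evaluation.
Layer 0: {0}
Layer 1: {1,2}  now seen {0,1,2}
Layer 2: {3}  now seen {0,1,2,3}
Layer 3: {5,6}  now seen {0,1,2,3,5,6}
Layer 4: {7,8}  now seen {0,1,2,3,5,6,7,8}
R = {0,1,2,3,5,6,7,8}
trace reaching 3: tau·b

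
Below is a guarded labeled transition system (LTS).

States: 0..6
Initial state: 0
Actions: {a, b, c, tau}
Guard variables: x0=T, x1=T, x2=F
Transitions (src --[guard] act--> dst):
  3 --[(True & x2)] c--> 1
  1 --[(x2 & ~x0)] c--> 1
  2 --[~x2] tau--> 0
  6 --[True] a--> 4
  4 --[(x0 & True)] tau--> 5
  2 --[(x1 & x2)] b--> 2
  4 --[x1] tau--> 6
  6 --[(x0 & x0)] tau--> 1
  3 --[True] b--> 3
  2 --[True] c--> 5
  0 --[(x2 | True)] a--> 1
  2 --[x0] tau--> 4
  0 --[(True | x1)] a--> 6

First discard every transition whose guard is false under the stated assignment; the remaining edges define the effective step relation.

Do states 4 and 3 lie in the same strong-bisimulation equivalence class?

Answer: NOT BISIMILAR

Working:
Bisimulation quotient by refinement:
  P[0] = {{0,1,2,3,4,5,6}}
  P[1] = {{0},{1,5},{2},{3},{4},{6}}
Fixed point at round 2; 6 class(es).
4∈{4}, 3∈{3}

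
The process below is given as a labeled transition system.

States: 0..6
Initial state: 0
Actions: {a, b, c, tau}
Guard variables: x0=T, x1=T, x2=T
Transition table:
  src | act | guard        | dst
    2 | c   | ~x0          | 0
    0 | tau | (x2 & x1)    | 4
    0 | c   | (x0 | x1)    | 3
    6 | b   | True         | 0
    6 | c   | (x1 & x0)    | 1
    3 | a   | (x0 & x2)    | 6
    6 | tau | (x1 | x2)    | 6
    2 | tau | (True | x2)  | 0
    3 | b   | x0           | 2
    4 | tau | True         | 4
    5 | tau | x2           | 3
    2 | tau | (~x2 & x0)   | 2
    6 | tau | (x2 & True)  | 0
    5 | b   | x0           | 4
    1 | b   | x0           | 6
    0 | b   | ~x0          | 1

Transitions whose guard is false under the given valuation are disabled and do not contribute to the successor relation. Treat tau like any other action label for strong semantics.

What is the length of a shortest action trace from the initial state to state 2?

BFS to 2:
  Layer 0: {0}
  Layer 1: {3,4}
  Layer 2: {2,6}
first hit 2 at d=2 via c·b

Answer: 2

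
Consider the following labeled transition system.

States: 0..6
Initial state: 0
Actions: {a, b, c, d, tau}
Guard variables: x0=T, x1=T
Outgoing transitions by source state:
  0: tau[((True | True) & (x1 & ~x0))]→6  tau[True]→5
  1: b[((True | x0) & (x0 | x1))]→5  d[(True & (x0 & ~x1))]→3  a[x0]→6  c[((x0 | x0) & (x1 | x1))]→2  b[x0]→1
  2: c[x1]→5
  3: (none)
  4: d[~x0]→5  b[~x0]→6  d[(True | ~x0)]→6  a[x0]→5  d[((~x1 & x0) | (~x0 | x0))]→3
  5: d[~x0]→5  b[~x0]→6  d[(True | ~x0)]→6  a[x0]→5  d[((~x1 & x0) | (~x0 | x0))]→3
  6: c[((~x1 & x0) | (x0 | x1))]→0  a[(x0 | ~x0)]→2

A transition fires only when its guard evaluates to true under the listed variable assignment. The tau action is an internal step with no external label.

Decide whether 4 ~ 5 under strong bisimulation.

Answer: BISIMILAR

Analysis:
Compute ~ classes (split until stable):
  P[0] = {{0,1,2,3,4,5,6}}
  P[1] = {{0},{1},{2},{3},{4,5},{6}}
stable after 2 split(s): 6 block(s)
4∈{4,5}, 5∈{4,5}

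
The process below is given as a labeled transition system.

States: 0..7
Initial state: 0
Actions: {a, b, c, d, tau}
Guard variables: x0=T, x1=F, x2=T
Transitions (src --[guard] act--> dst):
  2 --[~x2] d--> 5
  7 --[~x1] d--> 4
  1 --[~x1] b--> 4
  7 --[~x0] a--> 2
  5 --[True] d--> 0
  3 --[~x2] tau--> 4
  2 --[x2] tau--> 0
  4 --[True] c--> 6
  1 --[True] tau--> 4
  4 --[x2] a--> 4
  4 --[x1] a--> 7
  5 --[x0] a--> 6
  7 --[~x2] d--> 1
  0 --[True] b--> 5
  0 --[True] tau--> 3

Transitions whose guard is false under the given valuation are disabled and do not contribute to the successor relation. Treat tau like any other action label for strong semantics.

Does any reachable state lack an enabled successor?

Answer: DEADLOCK at state 3

Working:
Reachable = {0,3,5,6}
  0: b→5  tau→3  [2 out]
  3: ∅  [no exit]
  5: a→6  d→0  [2 out]
  6: ∅  [no exit]
witness 3: tau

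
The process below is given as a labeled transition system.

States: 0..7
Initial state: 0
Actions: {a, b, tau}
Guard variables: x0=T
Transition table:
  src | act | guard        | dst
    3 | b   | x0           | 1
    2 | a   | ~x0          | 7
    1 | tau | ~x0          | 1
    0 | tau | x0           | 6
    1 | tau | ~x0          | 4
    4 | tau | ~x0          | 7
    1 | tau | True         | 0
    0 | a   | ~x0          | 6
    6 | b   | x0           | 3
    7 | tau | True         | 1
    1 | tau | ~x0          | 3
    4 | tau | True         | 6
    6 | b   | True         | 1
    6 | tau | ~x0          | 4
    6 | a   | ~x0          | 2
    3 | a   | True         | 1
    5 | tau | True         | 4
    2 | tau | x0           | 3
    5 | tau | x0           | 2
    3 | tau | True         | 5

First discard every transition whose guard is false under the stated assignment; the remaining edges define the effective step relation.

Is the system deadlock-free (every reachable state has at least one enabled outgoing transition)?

R = {0,1,2,3,4,5,6}
  0: tau→6  [1 out]
  1: tau→0  [1 out]
  2: tau→3  [1 out]
  3: a→1  b→1  tau→5  [3 out]
  4: tau→6  [1 out]
  5: tau→2  tau→4  [2 out]
  6: b→1  b→3  [2 out]

Answer: DEADLOCK-FREE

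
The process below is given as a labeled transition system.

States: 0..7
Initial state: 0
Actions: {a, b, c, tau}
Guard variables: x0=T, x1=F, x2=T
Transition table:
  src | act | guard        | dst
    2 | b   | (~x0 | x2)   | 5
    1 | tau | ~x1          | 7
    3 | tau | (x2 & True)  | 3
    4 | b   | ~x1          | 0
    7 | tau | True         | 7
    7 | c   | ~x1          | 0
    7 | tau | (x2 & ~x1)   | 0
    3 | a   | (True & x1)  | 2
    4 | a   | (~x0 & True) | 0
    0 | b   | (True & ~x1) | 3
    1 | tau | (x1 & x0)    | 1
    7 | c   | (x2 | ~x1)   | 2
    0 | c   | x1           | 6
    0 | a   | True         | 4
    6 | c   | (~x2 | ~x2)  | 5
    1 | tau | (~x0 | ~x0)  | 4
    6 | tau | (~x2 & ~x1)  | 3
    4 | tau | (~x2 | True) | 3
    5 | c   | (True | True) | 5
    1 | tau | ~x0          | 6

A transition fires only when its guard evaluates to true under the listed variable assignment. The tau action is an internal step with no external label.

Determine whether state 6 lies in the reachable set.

Answer: UNREACHABLE

Analysis:
12 transition(s) survive guard evaluation.
depth 0: {0}
depth 1: {3,4}  total {0,3,4}
R = {0,3,4}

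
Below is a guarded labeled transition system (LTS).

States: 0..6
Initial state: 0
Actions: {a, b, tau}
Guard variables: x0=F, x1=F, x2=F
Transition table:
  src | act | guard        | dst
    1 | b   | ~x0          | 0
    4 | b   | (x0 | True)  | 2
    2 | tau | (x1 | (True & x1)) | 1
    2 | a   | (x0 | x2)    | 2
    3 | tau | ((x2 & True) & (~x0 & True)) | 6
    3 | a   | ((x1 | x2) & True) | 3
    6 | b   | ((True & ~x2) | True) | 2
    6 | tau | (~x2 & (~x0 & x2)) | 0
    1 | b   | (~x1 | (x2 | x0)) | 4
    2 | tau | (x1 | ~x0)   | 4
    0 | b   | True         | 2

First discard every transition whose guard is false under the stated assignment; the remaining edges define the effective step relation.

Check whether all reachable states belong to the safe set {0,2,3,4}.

Safe = {0,2,3,4}
Reachable = {0,2,4}
  0: safe
  2: safe
  4: safe

Answer: INVARIANT HOLDS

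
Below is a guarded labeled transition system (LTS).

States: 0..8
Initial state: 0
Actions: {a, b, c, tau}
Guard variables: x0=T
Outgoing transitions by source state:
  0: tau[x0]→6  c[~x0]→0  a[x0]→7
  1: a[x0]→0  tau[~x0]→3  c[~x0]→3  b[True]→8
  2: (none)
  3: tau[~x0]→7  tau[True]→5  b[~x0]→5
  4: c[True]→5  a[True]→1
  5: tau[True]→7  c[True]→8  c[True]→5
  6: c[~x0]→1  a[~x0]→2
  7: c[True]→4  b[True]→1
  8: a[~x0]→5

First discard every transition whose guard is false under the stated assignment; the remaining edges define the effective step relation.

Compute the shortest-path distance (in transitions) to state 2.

Layered search for 2:
  L0 = {0}
  L1 = {6,7}
  L2 = {1,4}
  L3 = {5,8}
2 never appears.

Answer: UNREACHABLE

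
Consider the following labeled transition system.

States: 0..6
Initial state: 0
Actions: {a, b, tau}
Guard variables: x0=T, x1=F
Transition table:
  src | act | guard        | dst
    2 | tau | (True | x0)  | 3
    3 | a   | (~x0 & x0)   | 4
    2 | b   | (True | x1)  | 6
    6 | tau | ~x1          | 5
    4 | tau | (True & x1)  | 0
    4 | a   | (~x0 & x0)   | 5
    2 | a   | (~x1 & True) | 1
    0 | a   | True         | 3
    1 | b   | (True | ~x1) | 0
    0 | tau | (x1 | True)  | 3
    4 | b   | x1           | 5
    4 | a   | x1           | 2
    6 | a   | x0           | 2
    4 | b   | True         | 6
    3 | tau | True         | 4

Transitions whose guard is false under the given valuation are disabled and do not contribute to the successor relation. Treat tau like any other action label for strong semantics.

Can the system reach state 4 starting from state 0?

Answer: REACHABLE

Trace:
After dropping false guards: 10 live edges.
L0 = {0}
L1 = {3}  cumulative {0,3}
L2 = {4}  cumulative {0,3,4}
L3 = {6}  cumulative {0,3,4,6}
L4 = {2,5}  cumulative {0,2,3,4,5,6}
L5 = {1}  cumulative {0,1,2,3,4,5,6}
Reach set: {0,1,2,3,4,5,6}
trace reaching 4: a·tau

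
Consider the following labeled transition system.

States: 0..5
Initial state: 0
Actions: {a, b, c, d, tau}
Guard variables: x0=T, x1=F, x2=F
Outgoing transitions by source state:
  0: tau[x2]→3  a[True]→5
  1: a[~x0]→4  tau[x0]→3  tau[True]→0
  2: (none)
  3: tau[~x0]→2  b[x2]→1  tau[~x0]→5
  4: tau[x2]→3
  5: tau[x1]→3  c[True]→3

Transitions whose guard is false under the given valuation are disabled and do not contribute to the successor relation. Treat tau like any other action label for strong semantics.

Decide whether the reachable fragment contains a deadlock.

Answer: DEADLOCK at state 3

Working:
R = {0,3,5}
  0: a→5  [1 exit(s)]
  3: ∅  [STUCK]
  5: c→3  [1 exit(s)]
trace reaching 3: a·c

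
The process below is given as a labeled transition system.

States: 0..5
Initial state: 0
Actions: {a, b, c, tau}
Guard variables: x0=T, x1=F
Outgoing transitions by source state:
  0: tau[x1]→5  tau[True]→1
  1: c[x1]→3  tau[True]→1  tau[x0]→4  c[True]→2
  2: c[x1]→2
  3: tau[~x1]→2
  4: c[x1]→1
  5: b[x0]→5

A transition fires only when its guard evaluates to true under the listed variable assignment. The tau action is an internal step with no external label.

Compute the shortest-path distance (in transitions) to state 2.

Layered search for 2:
  L0 = {0}
  L1 = {1}
  L2 = {2,4}
depth(2)=2, e.g. tau·c

Answer: 2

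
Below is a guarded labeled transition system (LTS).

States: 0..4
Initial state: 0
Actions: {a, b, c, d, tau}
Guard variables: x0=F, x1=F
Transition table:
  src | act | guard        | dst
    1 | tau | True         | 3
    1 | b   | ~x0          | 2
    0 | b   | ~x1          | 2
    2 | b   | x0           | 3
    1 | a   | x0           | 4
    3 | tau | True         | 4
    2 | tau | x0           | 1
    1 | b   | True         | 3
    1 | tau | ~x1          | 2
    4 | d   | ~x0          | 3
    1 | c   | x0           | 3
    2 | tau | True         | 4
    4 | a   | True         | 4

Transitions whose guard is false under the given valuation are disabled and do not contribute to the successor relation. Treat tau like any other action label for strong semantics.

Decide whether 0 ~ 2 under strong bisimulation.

Bisimulation quotient by refinement:
  round 0: {{0,1,2,3,4}}
  round 1: {{0},{1},{2,3},{4}}
Fixed point at round 2; 4 class(es).
0∈{0}, 2∈{2,3}

Answer: NOT BISIMILAR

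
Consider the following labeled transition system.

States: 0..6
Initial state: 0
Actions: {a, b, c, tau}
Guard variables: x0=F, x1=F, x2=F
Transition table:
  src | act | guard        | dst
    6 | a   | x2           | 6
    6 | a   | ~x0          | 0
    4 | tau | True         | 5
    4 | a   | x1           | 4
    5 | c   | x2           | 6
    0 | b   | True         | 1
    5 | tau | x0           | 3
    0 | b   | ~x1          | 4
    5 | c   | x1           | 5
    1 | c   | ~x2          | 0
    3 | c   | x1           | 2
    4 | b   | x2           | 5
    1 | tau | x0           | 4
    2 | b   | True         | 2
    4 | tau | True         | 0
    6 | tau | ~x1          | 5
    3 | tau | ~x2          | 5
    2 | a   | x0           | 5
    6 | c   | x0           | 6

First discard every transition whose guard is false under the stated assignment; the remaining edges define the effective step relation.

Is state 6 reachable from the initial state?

Answer: UNREACHABLE

Trace:
Guard filter leaves 9 enabled edge(s).
Layer 0: {0}
Layer 1: {1,4}  cumulative {0,1,4}
Layer 2: {5}  cumulative {0,1,4,5}
Reach set: {0,1,4,5}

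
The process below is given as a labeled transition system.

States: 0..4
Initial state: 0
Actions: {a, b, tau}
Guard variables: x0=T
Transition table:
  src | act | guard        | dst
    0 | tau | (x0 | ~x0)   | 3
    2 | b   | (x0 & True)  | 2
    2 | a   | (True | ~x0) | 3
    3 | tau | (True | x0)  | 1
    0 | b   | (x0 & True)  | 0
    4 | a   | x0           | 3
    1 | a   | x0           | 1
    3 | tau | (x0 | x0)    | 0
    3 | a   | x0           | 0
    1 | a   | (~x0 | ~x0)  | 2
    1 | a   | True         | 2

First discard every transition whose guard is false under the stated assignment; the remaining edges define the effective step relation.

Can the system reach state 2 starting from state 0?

Guard filter leaves 10 enabled edge(s).
Layer 0: {0}
Layer 1: {3}  now seen {0,3}
Layer 2: {1}  now seen {0,1,3}
Layer 3: {2}  now seen {0,1,2,3}
Reachable = {0,1,2,3}
Path to 2: tau·tau·a

Answer: REACHABLE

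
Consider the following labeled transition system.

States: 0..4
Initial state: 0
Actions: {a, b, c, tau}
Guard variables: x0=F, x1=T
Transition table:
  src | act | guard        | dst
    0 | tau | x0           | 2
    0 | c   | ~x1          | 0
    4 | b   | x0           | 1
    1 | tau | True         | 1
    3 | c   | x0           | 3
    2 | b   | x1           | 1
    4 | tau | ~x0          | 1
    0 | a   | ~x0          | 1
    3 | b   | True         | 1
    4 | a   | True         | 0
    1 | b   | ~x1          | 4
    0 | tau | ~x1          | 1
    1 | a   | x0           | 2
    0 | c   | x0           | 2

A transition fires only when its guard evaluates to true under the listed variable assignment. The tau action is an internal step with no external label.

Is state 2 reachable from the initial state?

Answer: UNREACHABLE

Trace:
6 transition(s) survive guard evaluation.
L0 = {0}
L1 = {1}  total {0,1}
Reachable = {0,1}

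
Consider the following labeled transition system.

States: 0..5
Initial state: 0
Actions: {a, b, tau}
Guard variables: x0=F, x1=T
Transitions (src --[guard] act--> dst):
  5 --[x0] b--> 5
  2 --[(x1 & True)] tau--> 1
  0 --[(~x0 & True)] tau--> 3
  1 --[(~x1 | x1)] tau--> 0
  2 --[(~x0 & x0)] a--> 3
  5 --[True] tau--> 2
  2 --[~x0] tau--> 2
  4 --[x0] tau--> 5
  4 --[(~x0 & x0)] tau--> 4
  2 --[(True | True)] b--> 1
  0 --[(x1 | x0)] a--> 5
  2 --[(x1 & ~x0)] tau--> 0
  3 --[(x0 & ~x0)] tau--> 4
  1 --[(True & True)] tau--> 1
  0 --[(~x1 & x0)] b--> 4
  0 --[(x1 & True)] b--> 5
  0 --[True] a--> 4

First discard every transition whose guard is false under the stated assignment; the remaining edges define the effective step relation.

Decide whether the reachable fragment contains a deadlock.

Reach set: {0,1,2,3,4,5}
  0: a→4  a→5  b→5  tau→3  [4 exit(s)]
  1: tau→0  tau→1  [2 exit(s)]
  2: b→1  tau→0  tau→1  tau→2  [4 exit(s)]
  3: ∅  [STUCK]
  4: ∅  [STUCK]
  5: tau→2  [1 exit(s)]
witness 3: tau

Answer: DEADLOCK at state 3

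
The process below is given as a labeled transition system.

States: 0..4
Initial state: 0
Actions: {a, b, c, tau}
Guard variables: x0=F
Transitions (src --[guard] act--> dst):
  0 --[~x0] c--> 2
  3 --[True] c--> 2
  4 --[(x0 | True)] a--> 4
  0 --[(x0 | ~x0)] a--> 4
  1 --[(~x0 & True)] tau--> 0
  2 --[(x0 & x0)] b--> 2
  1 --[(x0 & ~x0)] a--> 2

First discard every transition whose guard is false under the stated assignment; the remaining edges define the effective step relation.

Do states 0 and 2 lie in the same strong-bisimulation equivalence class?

Answer: NOT BISIMILAR

Working:
Bisimulation quotient by refinement:
  P[0] = {{0,1,2,3,4}}
  P[1] = {{0},{1},{2},{3},{4}}
stable after 2 split(s): 5 block(s)
0∈{0}, 2∈{2}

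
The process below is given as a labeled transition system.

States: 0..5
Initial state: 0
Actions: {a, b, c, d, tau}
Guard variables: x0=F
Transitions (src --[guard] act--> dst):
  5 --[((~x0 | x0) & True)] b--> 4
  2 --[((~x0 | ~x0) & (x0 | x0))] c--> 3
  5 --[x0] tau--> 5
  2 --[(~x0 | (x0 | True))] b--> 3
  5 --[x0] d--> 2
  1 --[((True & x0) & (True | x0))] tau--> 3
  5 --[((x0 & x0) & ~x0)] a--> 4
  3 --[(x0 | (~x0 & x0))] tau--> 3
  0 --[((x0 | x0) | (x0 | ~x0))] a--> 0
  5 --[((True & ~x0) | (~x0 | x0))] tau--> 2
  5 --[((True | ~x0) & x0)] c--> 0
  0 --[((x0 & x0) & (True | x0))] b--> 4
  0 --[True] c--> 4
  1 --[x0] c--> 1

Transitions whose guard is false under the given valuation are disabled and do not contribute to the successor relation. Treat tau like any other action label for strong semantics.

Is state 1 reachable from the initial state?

Answer: UNREACHABLE

Trace:
Guard filter leaves 5 enabled edge(s).
Layer 0: {0}
Layer 1: {4}  total {0,4}
Reachable = {0,4}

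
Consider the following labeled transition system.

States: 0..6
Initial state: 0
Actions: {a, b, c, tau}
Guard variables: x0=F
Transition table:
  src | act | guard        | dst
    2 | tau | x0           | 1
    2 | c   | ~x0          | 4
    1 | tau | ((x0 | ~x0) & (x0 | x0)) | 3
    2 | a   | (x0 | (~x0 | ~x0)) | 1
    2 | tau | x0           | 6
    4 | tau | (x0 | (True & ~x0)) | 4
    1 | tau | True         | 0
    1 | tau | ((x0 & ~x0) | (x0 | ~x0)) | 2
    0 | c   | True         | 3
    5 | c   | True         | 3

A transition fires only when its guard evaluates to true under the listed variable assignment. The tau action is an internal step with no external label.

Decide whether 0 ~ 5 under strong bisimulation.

Answer: BISIMILAR

Analysis:
Compute ~ classes (split until stable):
  round 0: {{0,1,2,3,4,5,6}}
  round 1: {{0,5},{1,4},{2},{3,6}}
  round 2: {{0,5},{1},{2},{3,6},{4}}
5 equivalence class(es) (converged in 3)
[0]={0,5}  [5]={0,5}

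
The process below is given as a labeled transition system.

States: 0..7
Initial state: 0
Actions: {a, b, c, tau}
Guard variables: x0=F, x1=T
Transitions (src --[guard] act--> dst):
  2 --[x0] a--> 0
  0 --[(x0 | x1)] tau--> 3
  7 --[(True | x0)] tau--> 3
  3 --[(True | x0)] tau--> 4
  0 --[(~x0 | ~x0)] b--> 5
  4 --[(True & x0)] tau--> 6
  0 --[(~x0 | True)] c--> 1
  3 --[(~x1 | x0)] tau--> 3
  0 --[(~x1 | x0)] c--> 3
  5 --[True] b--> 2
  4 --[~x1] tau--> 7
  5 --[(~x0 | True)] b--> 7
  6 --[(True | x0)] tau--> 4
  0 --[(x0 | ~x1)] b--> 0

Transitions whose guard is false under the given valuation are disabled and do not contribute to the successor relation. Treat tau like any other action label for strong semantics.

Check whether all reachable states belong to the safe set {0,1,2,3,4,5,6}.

Answer: INVARIANT VIOLATED at state 7

Trace:
Safe = {0,1,2,3,4,5,6}
Reachable = {0,1,2,3,4,5,7}
  0: ok
  1: ok
  2: ok
  3: ok
  4: ok
  5: ok
  7: ✗ unsafe
witness against invariant: b·b → 7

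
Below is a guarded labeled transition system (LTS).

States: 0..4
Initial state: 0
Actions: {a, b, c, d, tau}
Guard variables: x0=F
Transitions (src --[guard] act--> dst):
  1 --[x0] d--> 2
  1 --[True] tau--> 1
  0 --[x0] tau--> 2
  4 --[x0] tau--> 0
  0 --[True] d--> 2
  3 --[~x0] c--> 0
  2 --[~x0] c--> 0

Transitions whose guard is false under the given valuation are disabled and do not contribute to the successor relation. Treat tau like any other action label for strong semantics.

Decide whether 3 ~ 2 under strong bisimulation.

Refine partition for ~:
  π0 = {{0,1,2,3,4}}
  π1 = {{0},{1},{2,3},{4}}
4 equivalence class(es) (converged in 2)
class of 3: {2,3}; class of 2: {2,3}

Answer: BISIMILAR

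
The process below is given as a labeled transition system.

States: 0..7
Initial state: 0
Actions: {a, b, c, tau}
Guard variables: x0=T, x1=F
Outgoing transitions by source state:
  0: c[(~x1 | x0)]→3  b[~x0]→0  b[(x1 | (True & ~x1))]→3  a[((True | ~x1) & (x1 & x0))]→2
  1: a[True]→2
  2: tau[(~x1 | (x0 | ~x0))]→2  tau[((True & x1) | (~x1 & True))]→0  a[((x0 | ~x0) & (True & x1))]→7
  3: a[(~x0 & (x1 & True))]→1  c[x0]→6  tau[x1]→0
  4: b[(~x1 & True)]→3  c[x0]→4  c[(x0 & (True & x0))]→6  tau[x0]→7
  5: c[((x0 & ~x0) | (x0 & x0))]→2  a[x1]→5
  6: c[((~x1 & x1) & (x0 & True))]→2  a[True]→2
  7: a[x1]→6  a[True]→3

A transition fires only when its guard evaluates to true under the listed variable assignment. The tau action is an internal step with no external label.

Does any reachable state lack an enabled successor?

Reachable = {0,2,3,6}
  0: b→3  c→3  [2 exit(s)]
  2: tau→0  tau→2  [2 exit(s)]
  3: c→6  [1 exit(s)]
  6: a→2  [1 exit(s)]

Answer: DEADLOCK-FREE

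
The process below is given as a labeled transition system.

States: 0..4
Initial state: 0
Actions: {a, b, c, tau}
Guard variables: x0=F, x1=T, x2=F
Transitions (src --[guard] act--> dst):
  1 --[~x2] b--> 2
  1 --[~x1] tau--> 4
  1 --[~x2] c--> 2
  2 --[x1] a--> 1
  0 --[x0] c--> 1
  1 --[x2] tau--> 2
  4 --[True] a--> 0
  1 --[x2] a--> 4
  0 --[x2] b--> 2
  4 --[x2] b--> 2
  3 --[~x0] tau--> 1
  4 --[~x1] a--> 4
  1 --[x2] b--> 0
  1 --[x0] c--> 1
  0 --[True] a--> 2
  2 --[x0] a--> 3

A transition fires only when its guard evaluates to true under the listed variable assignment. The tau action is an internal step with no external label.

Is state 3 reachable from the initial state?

Answer: UNREACHABLE

Working:
6 transition(s) survive guard evaluation.
Layer 0: {0}
Layer 1: {2}  cumulative {0,2}
Layer 2: {1}  cumulative {0,1,2}
R = {0,1,2}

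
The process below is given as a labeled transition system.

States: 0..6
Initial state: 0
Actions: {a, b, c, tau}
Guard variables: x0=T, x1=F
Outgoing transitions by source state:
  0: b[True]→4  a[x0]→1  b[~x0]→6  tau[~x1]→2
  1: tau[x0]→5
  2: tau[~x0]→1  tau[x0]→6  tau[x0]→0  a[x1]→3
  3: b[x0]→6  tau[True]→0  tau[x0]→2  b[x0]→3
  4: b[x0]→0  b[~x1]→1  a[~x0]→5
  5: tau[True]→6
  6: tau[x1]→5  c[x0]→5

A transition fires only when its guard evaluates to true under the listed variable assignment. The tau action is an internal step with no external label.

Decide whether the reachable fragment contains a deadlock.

R = {0,1,2,4,5,6}
  0: a→1  b→4  tau→2  [3 out]
  1: tau→5  [1 out]
  2: tau→0  tau→6  [2 out]
  4: b→0  b→1  [2 out]
  5: tau→6  [1 out]
  6: c→5  [1 out]

Answer: DEADLOCK-FREE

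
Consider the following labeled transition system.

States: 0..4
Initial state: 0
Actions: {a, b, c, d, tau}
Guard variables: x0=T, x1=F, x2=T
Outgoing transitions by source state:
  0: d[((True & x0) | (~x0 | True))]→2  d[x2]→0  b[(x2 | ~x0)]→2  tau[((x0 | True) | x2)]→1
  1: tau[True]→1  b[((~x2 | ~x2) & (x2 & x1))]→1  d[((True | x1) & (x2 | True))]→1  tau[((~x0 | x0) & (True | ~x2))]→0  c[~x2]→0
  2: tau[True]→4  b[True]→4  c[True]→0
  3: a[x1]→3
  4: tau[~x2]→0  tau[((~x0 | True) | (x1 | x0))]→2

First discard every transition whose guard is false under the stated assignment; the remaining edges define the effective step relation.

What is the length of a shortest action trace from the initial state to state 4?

Layered search for 4:
  Layer 0: {0}
  Layer 1: {1,2}
  Layer 2: {4}
first hit 4 at d=2 via b·b

Answer: 2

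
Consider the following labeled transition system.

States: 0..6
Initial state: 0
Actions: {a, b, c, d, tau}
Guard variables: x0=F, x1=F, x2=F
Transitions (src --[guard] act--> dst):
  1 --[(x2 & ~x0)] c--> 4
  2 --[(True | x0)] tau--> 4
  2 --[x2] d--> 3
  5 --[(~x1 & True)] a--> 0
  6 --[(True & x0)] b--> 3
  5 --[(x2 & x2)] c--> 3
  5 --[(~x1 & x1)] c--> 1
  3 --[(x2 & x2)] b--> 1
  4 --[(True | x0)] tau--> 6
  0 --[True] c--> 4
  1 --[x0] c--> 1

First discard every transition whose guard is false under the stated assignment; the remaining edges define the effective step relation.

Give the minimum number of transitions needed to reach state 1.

Answer: UNREACHABLE

Analysis:
BFS to 1:
  depth 0: {0}
  depth 1: {4}
  depth 2: {6}
1 never appears.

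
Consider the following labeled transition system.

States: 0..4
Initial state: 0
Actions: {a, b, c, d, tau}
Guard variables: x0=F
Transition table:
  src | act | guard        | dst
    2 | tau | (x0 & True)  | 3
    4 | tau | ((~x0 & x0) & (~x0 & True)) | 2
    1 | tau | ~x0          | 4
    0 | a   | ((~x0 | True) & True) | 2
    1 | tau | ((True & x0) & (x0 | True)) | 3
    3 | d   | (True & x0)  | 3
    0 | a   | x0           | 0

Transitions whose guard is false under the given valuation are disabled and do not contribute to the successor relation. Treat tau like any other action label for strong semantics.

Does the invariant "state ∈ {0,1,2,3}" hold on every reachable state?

Answer: INVARIANT HOLDS

Analysis:
Allowed set {0,1,2,3}
Reach set: {0,2}
  0: ok
  2: ok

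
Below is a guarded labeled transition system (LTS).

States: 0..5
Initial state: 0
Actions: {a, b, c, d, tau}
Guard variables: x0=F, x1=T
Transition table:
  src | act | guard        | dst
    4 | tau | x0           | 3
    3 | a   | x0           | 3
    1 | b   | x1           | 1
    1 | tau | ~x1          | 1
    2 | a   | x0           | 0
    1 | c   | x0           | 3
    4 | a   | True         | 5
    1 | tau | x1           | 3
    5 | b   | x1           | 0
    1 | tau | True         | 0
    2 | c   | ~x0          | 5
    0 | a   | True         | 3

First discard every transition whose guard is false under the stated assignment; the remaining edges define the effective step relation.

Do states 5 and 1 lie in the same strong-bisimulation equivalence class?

Refine partition for ~:
  P[0] = {{0,1,2,3,4,5}}
  P[1] = {{0,4},{1},{2},{3},{5}}
  P[2] = {{0},{1},{2},{3},{4},{5}}
6 equivalence class(es) (converged in 3)
5∈{5}, 1∈{1}

Answer: NOT BISIMILAR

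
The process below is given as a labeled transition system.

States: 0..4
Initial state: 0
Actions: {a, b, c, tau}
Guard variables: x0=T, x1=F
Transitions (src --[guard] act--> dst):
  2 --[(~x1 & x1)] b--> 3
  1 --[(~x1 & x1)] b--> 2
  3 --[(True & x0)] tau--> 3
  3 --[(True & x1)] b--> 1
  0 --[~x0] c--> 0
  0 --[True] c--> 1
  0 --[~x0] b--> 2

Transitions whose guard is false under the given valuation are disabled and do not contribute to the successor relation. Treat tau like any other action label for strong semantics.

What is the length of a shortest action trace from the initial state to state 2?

Answer: UNREACHABLE

Trace:
BFS to 2:
  L0 = {0}
  L1 = {1}
2 never appears.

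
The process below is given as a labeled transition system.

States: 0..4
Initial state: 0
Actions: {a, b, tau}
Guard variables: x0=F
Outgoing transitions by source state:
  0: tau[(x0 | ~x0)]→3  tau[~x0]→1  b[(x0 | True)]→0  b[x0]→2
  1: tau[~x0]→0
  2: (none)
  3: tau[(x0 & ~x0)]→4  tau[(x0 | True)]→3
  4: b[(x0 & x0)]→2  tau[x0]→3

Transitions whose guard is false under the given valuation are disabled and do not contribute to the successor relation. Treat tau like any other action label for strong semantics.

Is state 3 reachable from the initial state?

Answer: REACHABLE

Trace:
After dropping false guards: 5 live edges.
depth 0: {0}
depth 1: {1,3}  total {0,1,3}
R = {0,1,3}
Path to 3: tau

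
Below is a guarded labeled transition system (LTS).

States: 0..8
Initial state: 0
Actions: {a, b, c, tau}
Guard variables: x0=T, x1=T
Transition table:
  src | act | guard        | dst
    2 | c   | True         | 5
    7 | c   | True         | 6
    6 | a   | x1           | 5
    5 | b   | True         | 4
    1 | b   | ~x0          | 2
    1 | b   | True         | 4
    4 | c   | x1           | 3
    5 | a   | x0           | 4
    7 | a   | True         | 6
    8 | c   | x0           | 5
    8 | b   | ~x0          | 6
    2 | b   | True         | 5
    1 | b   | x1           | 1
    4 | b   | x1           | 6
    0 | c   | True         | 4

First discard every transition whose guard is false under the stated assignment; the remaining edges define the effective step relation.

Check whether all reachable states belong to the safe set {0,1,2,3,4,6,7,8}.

Answer: INVARIANT VIOLATED at state 5

Working:
Inv-set: {0,1,2,3,4,6,7,8}
Reach set: {0,3,4,5,6}
  0: safe
  3: safe
  4: safe
  5: ✗ unsafe
  6: safe
counterexample path to 5: c·b·a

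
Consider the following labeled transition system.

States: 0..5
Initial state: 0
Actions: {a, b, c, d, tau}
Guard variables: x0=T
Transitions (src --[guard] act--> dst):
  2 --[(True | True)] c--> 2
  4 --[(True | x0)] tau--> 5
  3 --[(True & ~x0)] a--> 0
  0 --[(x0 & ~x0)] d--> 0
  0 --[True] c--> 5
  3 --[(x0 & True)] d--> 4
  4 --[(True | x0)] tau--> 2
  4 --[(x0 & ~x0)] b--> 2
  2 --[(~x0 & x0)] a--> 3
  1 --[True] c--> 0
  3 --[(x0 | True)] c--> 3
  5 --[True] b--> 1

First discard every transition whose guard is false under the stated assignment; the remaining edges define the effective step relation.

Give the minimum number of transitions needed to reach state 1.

Answer: 2

Working:
Layered search for 1:
  Layer 0: {0}
  Layer 1: {5}
  Layer 2: {1}
first hit 1 at d=2 via c·b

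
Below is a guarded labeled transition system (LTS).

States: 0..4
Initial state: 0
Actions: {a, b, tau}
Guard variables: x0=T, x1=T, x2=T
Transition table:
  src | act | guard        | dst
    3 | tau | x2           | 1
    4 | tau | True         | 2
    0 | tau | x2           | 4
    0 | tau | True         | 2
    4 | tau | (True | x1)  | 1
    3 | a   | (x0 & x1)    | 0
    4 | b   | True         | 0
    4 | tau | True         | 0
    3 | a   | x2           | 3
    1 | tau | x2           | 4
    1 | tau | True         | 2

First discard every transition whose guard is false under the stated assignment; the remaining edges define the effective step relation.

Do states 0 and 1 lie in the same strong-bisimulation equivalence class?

Compute ~ classes (split until stable):
  π0 = {{0,1,2,3,4}}
  π1 = {{0,1},{2},{3},{4}}
stable after 2 split(s): 4 block(s)
class of 0: {0,1}; class of 1: {0,1}

Answer: BISIMILAR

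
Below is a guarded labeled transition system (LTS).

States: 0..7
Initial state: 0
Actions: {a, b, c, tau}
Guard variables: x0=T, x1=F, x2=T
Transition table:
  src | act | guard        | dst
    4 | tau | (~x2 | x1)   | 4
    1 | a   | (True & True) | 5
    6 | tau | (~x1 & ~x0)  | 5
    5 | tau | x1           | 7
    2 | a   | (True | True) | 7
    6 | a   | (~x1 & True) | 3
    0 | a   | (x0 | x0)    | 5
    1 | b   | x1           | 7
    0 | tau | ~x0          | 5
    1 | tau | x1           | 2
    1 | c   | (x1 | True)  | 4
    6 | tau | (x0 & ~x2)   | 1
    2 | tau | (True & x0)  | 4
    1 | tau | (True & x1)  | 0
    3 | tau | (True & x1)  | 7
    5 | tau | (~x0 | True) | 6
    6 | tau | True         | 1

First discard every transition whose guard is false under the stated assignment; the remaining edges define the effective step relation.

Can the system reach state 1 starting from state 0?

After dropping false guards: 8 live edges.
Layer 0: {0}
Layer 1: {5}  total {0,5}
Layer 2: {6}  total {0,5,6}
Layer 3: {1,3}  total {0,1,3,5,6}
Layer 4: {4}  total {0,1,3,4,5,6}
Reach set: {0,1,3,4,5,6}
trace reaching 1: a·tau·tau

Answer: REACHABLE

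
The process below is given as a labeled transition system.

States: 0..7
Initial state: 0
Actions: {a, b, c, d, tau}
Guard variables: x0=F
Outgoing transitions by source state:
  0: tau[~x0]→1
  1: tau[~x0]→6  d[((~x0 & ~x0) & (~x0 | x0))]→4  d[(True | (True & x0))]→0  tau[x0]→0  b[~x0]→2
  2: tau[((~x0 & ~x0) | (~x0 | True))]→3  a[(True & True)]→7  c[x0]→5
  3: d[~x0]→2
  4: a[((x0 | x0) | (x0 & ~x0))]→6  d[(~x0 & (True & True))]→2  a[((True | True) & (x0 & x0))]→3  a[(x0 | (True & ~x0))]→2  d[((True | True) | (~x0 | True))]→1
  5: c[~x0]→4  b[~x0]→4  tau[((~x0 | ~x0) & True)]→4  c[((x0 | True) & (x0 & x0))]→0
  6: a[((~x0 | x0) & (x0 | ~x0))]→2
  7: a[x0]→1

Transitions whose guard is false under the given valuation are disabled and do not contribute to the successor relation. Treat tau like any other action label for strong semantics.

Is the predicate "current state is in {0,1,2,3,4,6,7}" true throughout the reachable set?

Inv-set: {0,1,2,3,4,6,7}
Reach set: {0,1,2,3,4,6,7}
  0: safe
  1: safe
  2: safe
  3: safe
  4: safe
  6: safe
  7: safe

Answer: INVARIANT HOLDS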